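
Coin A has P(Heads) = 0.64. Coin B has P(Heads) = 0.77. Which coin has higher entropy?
A

For binary distributions, entropy is maximized at p=0.5 and decreases as p moves toward 0 or 1.

H(A) = H(0.64) = 0.9427 bits
H(B) = H(0.77) = 0.7780 bits

Distribution A (p=0.64) is closer to uniform (p=0.5), so it has higher entropy.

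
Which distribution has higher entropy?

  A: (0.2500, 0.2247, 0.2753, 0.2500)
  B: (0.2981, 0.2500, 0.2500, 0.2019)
A

Both distributions are close to uniform, making this a harder comparison.

H(A) = 1.9963 bits
H(B) = 1.9866 bits

The distribution closer to uniform has higher entropy.
Answer: A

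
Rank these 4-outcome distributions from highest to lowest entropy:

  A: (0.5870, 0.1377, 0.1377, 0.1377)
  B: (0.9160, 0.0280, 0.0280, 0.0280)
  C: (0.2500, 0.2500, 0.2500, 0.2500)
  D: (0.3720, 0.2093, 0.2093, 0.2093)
C > D > A > B

Key insight: Entropy is maximized by uniform distributions and minimized by concentrated distributions.

Entropies:
  H(A) = 1.6326 bits
  H(B) = 0.5493 bits
  H(C) = 2.0000 bits
  H(D) = 1.9476 bits

Ranking: C > D > A > B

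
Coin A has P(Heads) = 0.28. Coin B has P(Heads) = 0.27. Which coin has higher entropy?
A

For binary distributions, entropy is maximized at p=0.5 and decreases as p moves toward 0 or 1.

H(A) = H(0.28) = 0.8555 bits
H(B) = H(0.27) = 0.8415 bits

Distribution A (p=0.28) is closer to uniform (p=0.5), so it has higher entropy.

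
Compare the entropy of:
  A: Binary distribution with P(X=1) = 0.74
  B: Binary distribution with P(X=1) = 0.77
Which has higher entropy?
A

For binary distributions, entropy is maximized at p=0.5 and decreases as p moves toward 0 or 1.

H(A) = H(0.74) = 0.8267 bits
H(B) = H(0.77) = 0.7780 bits

Distribution A (p=0.74) is closer to uniform (p=0.5), so it has higher entropy.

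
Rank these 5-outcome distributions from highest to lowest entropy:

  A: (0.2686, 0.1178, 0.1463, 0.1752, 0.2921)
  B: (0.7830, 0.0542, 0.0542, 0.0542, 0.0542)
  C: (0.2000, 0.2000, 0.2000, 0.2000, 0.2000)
C > A > B

Key insight: Entropy is maximized by uniform distributions and minimized by concentrated distributions.

- Uniform distributions have maximum entropy log₂(5) = 2.3219 bits
- The more "peaked" or concentrated a distribution, the lower its entropy

Entropies:
  H(A) = 2.2375 bits
  H(B) = 1.1887 bits
  H(C) = 2.3219 bits

Ranking: C > A > B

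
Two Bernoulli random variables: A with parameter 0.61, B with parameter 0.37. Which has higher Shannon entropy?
A

For binary distributions, entropy is maximized at p=0.5 and decreases as p moves toward 0 or 1.

H(A) = H(0.61) = 0.9648 bits
H(B) = H(0.37) = 0.9507 bits

Distribution A (p=0.61) is closer to uniform (p=0.5), so it has higher entropy.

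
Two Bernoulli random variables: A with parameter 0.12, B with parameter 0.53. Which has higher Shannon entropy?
B

For binary distributions, entropy is maximized at p=0.5 and decreases as p moves toward 0 or 1.

H(A) = H(0.12) = 0.5294 bits
H(B) = H(0.53) = 0.9974 bits

Distribution B (p=0.53) is closer to uniform (p=0.5), so it has higher entropy.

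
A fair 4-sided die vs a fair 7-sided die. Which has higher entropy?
7-sided die

Both are uniform distributions; for uniform over n outcomes, H = log₂(n). H(4-sided) = log₂(4) = 2.000 bits and H(7-sided) = log₂(7) = 2.807 bits. More outcomes in a uniform distribution means higher entropy.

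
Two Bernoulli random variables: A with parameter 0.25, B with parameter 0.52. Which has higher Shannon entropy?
B

For binary distributions, entropy is maximized at p=0.5 and decreases as p moves toward 0 or 1.

H(A) = H(0.25) = 0.8113 bits
H(B) = H(0.52) = 0.9988 bits

Distribution B (p=0.52) is closer to uniform (p=0.5), so it has higher entropy.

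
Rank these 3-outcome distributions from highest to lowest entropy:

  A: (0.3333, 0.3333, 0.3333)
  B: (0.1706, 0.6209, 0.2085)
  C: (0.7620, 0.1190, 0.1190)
A > B > C

Key insight: Entropy is maximized by uniform distributions and minimized by concentrated distributions.

- Uniform distributions have maximum entropy log₂(3) = 1.5850 bits
- The more "peaked" or concentrated a distribution, the lower its entropy

Entropies:
  H(A) = 1.5850 bits
  H(B) = 1.3338 bits
  H(C) = 1.0297 bits

Ranking: A > B > C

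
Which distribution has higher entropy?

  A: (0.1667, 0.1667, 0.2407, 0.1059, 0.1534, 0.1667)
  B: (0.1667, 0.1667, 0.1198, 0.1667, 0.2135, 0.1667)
B

Both distributions are close to uniform, making this a harder comparison.

H(A) = 2.5449 bits
H(B) = 2.5657 bits

The distribution closer to uniform has higher entropy.
Answer: B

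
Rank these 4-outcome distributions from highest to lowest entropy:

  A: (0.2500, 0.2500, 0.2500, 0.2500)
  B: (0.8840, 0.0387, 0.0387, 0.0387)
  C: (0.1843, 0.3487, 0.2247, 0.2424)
A > C > B

Key insight: Entropy is maximized by uniform distributions and minimized by concentrated distributions.

- Uniform distributions have maximum entropy log₂(4) = 2.0000 bits
- The more "peaked" or concentrated a distribution, the lower its entropy

Entropies:
  H(A) = 2.0000 bits
  H(B) = 0.7016 bits
  H(C) = 1.9592 bits

Ranking: A > C > B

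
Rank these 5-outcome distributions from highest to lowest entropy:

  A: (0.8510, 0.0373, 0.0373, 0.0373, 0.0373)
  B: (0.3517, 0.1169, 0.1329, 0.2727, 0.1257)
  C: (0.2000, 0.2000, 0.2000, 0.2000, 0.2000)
C > B > A

Key insight: Entropy is maximized by uniform distributions and minimized by concentrated distributions.

- Uniform distributions have maximum entropy log₂(5) = 2.3219 bits
- The more "peaked" or concentrated a distribution, the lower its entropy

Entropies:
  H(A) = 0.9053 bits
  H(B) = 2.1665 bits
  H(C) = 2.3219 bits

Ranking: C > B > A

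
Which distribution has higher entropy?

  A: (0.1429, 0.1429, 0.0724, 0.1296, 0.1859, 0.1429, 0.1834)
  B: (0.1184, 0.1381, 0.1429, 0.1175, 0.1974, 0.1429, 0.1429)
B

Both distributions are close to uniform, making this a harder comparison.

H(A) = 2.7597 bits
H(B) = 2.7872 bits

The distribution closer to uniform has higher entropy.
Answer: B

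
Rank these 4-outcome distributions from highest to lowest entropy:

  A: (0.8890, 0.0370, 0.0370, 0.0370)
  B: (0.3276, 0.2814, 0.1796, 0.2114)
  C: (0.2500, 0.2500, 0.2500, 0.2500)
C > B > A

Key insight: Entropy is maximized by uniform distributions and minimized by concentrated distributions.

- Uniform distributions have maximum entropy log₂(4) = 2.0000 bits
- The more "peaked" or concentrated a distribution, the lower its entropy

Entropies:
  H(A) = 0.6789 bits
  H(B) = 1.9611 bits
  H(C) = 2.0000 bits

Ranking: C > B > A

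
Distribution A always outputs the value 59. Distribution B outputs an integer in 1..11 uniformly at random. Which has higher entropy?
B

A is deterministic, so H(A) = 0. B is uniform over 11 outcomes, so H(B) = log₂(11) = 3.459 bits. Any distribution with genuine randomness has higher entropy than a deterministic one.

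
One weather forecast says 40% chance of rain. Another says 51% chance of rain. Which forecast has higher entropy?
51% forecast

Treat each forecast as a Bernoulli distribution. Binary entropy is maximized at p=0.5 and falls off symmetrically toward 0 or 1. The 51% forecast is closer to 50%, so it is more uncertain. H(40%) ≈ 0.971 bits, H(51%) ≈ 1.000 bits.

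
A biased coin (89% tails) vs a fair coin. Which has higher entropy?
Fair coin

The fair coin is uniform (p=0.5), maximizing binary entropy at 1 bit. The biased coin has H(0.89) ≈ 0.500 bits — its outcome is more predictable, so its entropy is lower.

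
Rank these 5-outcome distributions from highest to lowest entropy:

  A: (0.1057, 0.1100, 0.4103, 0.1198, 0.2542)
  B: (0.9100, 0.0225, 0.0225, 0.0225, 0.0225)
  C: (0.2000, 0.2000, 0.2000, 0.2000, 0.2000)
C > A > B

Key insight: Entropy is maximized by uniform distributions and minimized by concentrated distributions.

- Uniform distributions have maximum entropy log₂(5) = 2.3219 bits
- The more "peaked" or concentrated a distribution, the lower its entropy

Entropies:
  H(A) = 2.0893 bits
  H(B) = 0.6165 bits
  H(C) = 2.3219 bits

Ranking: C > A > B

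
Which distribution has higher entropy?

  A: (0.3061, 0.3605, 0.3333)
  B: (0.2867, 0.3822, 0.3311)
A

Both distributions are close to uniform, making this a harder comparison.

H(A) = 1.5818 bits
H(B) = 1.5751 bits

The distribution closer to uniform has higher entropy.
Answer: A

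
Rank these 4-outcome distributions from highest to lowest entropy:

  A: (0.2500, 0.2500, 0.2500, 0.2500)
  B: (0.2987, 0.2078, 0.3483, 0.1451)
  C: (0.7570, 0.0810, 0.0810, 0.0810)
A > B > C

Key insight: Entropy is maximized by uniform distributions and minimized by concentrated distributions.

- Uniform distributions have maximum entropy log₂(4) = 2.0000 bits
- The more "peaked" or concentrated a distribution, the lower its entropy

Entropies:
  H(A) = 2.0000 bits
  H(B) = 1.9259 bits
  H(C) = 1.1851 bits

Ranking: A > B > C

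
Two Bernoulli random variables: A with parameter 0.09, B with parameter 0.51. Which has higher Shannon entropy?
B

For binary distributions, entropy is maximized at p=0.5 and decreases as p moves toward 0 or 1.

H(A) = H(0.09) = 0.4365 bits
H(B) = H(0.51) = 0.9997 bits

Distribution B (p=0.51) is closer to uniform (p=0.5), so it has higher entropy.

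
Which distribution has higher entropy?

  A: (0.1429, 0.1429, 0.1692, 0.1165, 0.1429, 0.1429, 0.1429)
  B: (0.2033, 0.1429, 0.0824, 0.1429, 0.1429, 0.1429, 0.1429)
A

Both distributions are close to uniform, making this a harder comparison.

H(A) = 2.8003 bits
H(B) = 2.7693 bits

The distribution closer to uniform has higher entropy.
Answer: A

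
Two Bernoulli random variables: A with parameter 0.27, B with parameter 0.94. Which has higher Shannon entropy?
A

For binary distributions, entropy is maximized at p=0.5 and decreases as p moves toward 0 or 1.

H(A) = H(0.27) = 0.8415 bits
H(B) = H(0.94) = 0.3274 bits

Distribution A (p=0.27) is closer to uniform (p=0.5), so it has higher entropy.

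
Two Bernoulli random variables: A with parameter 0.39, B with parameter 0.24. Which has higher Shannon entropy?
A

For binary distributions, entropy is maximized at p=0.5 and decreases as p moves toward 0 or 1.

H(A) = H(0.39) = 0.9648 bits
H(B) = H(0.24) = 0.7950 bits

Distribution A (p=0.39) is closer to uniform (p=0.5), so it has higher entropy.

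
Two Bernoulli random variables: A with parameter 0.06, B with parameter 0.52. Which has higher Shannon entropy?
B

For binary distributions, entropy is maximized at p=0.5 and decreases as p moves toward 0 or 1.

H(A) = H(0.06) = 0.3274 bits
H(B) = H(0.52) = 0.9988 bits

Distribution B (p=0.52) is closer to uniform (p=0.5), so it has higher entropy.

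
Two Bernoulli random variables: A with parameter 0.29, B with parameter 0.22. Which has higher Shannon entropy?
A

For binary distributions, entropy is maximized at p=0.5 and decreases as p moves toward 0 or 1.

H(A) = H(0.29) = 0.8687 bits
H(B) = H(0.22) = 0.7602 bits

Distribution A (p=0.29) is closer to uniform (p=0.5), so it has higher entropy.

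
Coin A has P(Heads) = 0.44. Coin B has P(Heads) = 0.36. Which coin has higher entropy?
A

For binary distributions, entropy is maximized at p=0.5 and decreases as p moves toward 0 or 1.

H(A) = H(0.44) = 0.9896 bits
H(B) = H(0.36) = 0.9427 bits

Distribution A (p=0.44) is closer to uniform (p=0.5), so it has higher entropy.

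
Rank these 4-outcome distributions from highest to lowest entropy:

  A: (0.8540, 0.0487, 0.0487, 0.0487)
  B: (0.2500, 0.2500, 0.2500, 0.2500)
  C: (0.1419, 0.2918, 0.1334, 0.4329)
B > C > A

Key insight: Entropy is maximized by uniform distributions and minimized by concentrated distributions.

- Uniform distributions have maximum entropy log₂(4) = 2.0000 bits
- The more "peaked" or concentrated a distribution, the lower its entropy

Entropies:
  H(A) = 0.8311 bits
  H(B) = 2.0000 bits
  H(C) = 1.8289 bits

Ranking: B > C > A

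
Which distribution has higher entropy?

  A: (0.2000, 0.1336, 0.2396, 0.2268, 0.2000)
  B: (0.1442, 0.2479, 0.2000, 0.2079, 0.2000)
B

Both distributions are close to uniform, making this a harder comparison.

H(A) = 2.2961 bits
H(B) = 2.3016 bits

The distribution closer to uniform has higher entropy.
Answer: B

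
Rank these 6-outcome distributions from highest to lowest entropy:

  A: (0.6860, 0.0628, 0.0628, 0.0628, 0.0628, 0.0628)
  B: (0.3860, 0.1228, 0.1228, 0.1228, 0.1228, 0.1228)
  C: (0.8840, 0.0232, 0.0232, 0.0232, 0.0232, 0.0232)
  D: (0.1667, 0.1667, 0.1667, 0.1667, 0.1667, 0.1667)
D > B > A > C

Key insight: Entropy is maximized by uniform distributions and minimized by concentrated distributions.

Entropies:
  H(A) = 1.6268 bits
  H(B) = 2.3878 bits
  H(C) = 0.7871 bits
  H(D) = 2.5850 bits

Ranking: D > B > A > C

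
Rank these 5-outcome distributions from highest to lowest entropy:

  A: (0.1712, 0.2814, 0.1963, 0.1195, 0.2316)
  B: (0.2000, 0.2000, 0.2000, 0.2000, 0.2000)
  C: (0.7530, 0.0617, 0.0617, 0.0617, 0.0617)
B > A > C

Key insight: Entropy is maximized by uniform distributions and minimized by concentrated distributions.

- Uniform distributions have maximum entropy log₂(5) = 2.3219 bits
- The more "peaked" or concentrated a distribution, the lower its entropy

Entropies:
  H(A) = 2.2668 bits
  H(B) = 2.3219 bits
  H(C) = 1.3005 bits

Ranking: B > A > C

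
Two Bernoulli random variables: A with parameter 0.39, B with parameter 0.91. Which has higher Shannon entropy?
A

For binary distributions, entropy is maximized at p=0.5 and decreases as p moves toward 0 or 1.

H(A) = H(0.39) = 0.9648 bits
H(B) = H(0.91) = 0.4365 bits

Distribution A (p=0.39) is closer to uniform (p=0.5), so it has higher entropy.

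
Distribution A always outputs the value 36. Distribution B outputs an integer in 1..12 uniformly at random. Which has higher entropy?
B

A is deterministic, so H(A) = 0. B is uniform over 12 outcomes, so H(B) = log₂(12) = 3.585 bits. Any distribution with genuine randomness has higher entropy than a deterministic one.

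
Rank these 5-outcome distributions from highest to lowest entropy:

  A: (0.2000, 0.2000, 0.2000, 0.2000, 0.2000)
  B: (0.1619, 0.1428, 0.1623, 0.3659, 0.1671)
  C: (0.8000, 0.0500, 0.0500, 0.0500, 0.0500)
A > B > C

Key insight: Entropy is maximized by uniform distributions and minimized by concentrated distributions.

- Uniform distributions have maximum entropy log₂(5) = 2.3219 bits
- The more "peaked" or concentrated a distribution, the lower its entropy

Entropies:
  H(A) = 2.3219 bits
  H(B) = 2.2140 bits
  H(C) = 1.1219 bits

Ranking: A > B > C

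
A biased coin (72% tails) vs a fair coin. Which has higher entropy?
Fair coin

The fair coin is uniform (p=0.5), maximizing binary entropy at 1 bit. The biased coin has H(0.72) ≈ 0.855 bits — its outcome is more predictable, so its entropy is lower.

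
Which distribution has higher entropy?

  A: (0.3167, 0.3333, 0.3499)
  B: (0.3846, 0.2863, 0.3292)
A

Both distributions are close to uniform, making this a harder comparison.

H(A) = 1.5838 bits
H(B) = 1.5745 bits

The distribution closer to uniform has higher entropy.
Answer: A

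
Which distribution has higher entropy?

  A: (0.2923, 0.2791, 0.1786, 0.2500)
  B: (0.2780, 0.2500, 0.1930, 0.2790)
B

Both distributions are close to uniform, making this a harder comparison.

H(A) = 1.9764 bits
H(B) = 1.9853 bits

The distribution closer to uniform has higher entropy.
Answer: B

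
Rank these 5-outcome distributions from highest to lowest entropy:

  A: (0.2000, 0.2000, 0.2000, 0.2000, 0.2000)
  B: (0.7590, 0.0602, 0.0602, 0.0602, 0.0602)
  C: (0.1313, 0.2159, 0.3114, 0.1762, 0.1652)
A > C > B

Key insight: Entropy is maximized by uniform distributions and minimized by concentrated distributions.

- Uniform distributions have maximum entropy log₂(5) = 2.3219 bits
- The more "peaked" or concentrated a distribution, the lower its entropy

Entropies:
  H(A) = 2.3219 bits
  H(B) = 1.2787 bits
  H(C) = 2.2567 bits

Ranking: A > C > B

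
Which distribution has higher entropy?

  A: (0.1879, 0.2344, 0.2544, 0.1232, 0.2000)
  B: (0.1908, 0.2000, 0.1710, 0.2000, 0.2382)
B

Both distributions are close to uniform, making this a harder comparison.

H(A) = 2.2829 bits
H(B) = 2.3135 bits

The distribution closer to uniform has higher entropy.
Answer: B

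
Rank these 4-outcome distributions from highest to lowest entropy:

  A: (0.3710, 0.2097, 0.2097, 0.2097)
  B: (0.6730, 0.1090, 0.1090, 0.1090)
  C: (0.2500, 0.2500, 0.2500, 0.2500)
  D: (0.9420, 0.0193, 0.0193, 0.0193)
C > A > B > D

Key insight: Entropy is maximized by uniform distributions and minimized by concentrated distributions.

Entropies:
  H(A) = 1.9484 bits
  H(B) = 1.4301 bits
  H(C) = 2.0000 bits
  H(D) = 0.4114 bits

Ranking: C > A > B > D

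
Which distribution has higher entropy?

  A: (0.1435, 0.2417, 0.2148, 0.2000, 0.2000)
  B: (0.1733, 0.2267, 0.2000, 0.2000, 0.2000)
B

Both distributions are close to uniform, making this a harder comparison.

H(A) = 2.3025 bits
H(B) = 2.3168 bits

The distribution closer to uniform has higher entropy.
Answer: B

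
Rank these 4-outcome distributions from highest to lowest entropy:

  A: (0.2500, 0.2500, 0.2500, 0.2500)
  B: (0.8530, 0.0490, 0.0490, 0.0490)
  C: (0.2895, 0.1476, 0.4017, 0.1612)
A > C > B

Key insight: Entropy is maximized by uniform distributions and minimized by concentrated distributions.

- Uniform distributions have maximum entropy log₂(4) = 2.0000 bits
- The more "peaked" or concentrated a distribution, the lower its entropy

Entropies:
  H(A) = 2.0000 bits
  H(B) = 0.8353 bits
  H(C) = 1.8782 bits

Ranking: A > C > B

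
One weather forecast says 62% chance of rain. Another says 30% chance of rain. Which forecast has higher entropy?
62% forecast

Treat each forecast as a Bernoulli distribution. Binary entropy is maximized at p=0.5 and falls off symmetrically toward 0 or 1. The 62% forecast is closer to 50%, so it is more uncertain. H(62%) ≈ 0.958 bits, H(30%) ≈ 0.881 bits.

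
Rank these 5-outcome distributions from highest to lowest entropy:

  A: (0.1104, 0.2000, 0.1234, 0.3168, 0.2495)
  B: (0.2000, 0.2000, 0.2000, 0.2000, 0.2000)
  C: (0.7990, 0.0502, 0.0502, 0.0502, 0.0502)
B > A > C

Key insight: Entropy is maximized by uniform distributions and minimized by concentrated distributions.

- Uniform distributions have maximum entropy log₂(5) = 2.3219 bits
- The more "peaked" or concentrated a distribution, the lower its entropy

Entropies:
  H(A) = 2.2129 bits
  H(B) = 2.3219 bits
  H(C) = 1.1259 bits

Ranking: B > A > C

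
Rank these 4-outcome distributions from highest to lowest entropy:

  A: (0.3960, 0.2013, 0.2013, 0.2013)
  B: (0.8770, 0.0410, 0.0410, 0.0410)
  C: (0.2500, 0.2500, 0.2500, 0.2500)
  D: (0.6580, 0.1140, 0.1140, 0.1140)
C > A > D > B

Key insight: Entropy is maximized by uniform distributions and minimized by concentrated distributions.

Entropies:
  H(A) = 1.9259 bits
  H(B) = 0.7329 bits
  H(C) = 2.0000 bits
  H(D) = 1.4688 bits

Ranking: C > A > D > B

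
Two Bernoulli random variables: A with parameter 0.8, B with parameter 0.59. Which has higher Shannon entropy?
B

For binary distributions, entropy is maximized at p=0.5 and decreases as p moves toward 0 or 1.

H(A) = H(0.8) = 0.7219 bits
H(B) = H(0.59) = 0.9765 bits

Distribution B (p=0.59) is closer to uniform (p=0.5), so it has higher entropy.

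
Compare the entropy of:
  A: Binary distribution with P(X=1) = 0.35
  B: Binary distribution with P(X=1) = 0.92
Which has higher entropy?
A

For binary distributions, entropy is maximized at p=0.5 and decreases as p moves toward 0 or 1.

H(A) = H(0.35) = 0.9341 bits
H(B) = H(0.92) = 0.4022 bits

Distribution A (p=0.35) is closer to uniform (p=0.5), so it has higher entropy.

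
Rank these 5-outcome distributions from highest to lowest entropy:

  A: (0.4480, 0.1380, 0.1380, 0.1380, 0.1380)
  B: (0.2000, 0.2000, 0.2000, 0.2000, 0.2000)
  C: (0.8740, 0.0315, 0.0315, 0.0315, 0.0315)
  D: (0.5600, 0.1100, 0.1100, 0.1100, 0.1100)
B > A > D > C

Key insight: Entropy is maximized by uniform distributions and minimized by concentrated distributions.

Entropies:
  H(A) = 2.0962 bits
  H(B) = 2.3219 bits
  H(C) = 0.7984 bits
  H(D) = 1.8696 bits

Ranking: B > A > D > C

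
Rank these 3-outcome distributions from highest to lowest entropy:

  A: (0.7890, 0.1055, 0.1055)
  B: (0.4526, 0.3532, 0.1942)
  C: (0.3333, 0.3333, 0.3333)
C > B > A

Key insight: Entropy is maximized by uniform distributions and minimized by concentrated distributions.

- Uniform distributions have maximum entropy log₂(3) = 1.5850 bits
- The more "peaked" or concentrated a distribution, the lower its entropy

Entropies:
  H(A) = 0.9544 bits
  H(B) = 1.5071 bits
  H(C) = 1.5850 bits

Ranking: C > B > A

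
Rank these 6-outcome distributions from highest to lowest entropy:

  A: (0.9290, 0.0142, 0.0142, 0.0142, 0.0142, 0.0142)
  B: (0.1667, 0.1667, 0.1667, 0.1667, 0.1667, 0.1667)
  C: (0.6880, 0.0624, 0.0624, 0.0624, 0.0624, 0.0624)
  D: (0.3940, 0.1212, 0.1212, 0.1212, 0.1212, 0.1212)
B > D > C > A

Key insight: Entropy is maximized by uniform distributions and minimized by concentrated distributions.

Entropies:
  H(A) = 0.5345 bits
  H(B) = 2.5850 bits
  H(C) = 1.6199 bits
  H(D) = 2.3744 bits

Ranking: B > D > C > A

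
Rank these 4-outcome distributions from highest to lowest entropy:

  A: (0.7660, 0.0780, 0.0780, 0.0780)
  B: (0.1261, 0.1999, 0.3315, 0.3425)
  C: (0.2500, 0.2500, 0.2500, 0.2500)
C > B > A

Key insight: Entropy is maximized by uniform distributions and minimized by concentrated distributions.

- Uniform distributions have maximum entropy log₂(4) = 2.0000 bits
- The more "peaked" or concentrated a distribution, the lower its entropy

Entropies:
  H(A) = 1.1558 bits
  H(B) = 1.8986 bits
  H(C) = 2.0000 bits

Ranking: C > B > A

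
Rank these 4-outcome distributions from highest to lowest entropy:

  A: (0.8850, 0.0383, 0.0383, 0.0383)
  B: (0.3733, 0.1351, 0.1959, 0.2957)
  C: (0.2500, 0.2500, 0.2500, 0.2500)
C > B > A

Key insight: Entropy is maximized by uniform distributions and minimized by concentrated distributions.

- Uniform distributions have maximum entropy log₂(4) = 2.0000 bits
- The more "peaked" or concentrated a distribution, the lower its entropy

Entropies:
  H(A) = 0.6971 bits
  H(B) = 1.9013 bits
  H(C) = 2.0000 bits

Ranking: C > B > A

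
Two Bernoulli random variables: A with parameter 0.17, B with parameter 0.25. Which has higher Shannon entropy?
B

For binary distributions, entropy is maximized at p=0.5 and decreases as p moves toward 0 or 1.

H(A) = H(0.17) = 0.6577 bits
H(B) = H(0.25) = 0.8113 bits

Distribution B (p=0.25) is closer to uniform (p=0.5), so it has higher entropy.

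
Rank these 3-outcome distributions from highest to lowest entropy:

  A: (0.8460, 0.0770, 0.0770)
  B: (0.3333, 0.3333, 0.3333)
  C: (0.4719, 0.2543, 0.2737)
B > C > A

Key insight: Entropy is maximized by uniform distributions and minimized by concentrated distributions.

- Uniform distributions have maximum entropy log₂(3) = 1.5850 bits
- The more "peaked" or concentrated a distribution, the lower its entropy

Entropies:
  H(A) = 0.7738 bits
  H(B) = 1.5850 bits
  H(C) = 1.5253 bits

Ranking: B > C > A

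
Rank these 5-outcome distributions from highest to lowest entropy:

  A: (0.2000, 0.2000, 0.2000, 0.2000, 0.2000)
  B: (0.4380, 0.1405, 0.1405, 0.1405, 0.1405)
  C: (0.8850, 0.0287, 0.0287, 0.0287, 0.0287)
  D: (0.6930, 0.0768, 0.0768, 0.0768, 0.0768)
A > B > D > C

Key insight: Entropy is maximized by uniform distributions and minimized by concentrated distributions.

Entropies:
  H(A) = 2.3219 bits
  H(B) = 2.1129 bits
  H(C) = 0.7448 bits
  H(D) = 1.5037 bits

Ranking: A > B > D > C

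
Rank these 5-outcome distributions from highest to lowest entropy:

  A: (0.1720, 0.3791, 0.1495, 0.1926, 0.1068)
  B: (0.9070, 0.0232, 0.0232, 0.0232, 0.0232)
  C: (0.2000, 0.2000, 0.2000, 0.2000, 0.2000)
C > A > B

Key insight: Entropy is maximized by uniform distributions and minimized by concentrated distributions.

- Uniform distributions have maximum entropy log₂(5) = 2.3219 bits
- The more "peaked" or concentrated a distribution, the lower its entropy

Entropies:
  H(A) = 2.1795 bits
  H(B) = 0.6324 bits
  H(C) = 2.3219 bits

Ranking: C > A > B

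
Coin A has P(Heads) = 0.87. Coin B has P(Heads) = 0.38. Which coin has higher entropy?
B

For binary distributions, entropy is maximized at p=0.5 and decreases as p moves toward 0 or 1.

H(A) = H(0.87) = 0.5574 bits
H(B) = H(0.38) = 0.9580 bits

Distribution B (p=0.38) is closer to uniform (p=0.5), so it has higher entropy.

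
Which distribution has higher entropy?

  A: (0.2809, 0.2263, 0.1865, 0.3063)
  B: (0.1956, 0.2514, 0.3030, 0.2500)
B

Both distributions are close to uniform, making this a harder comparison.

H(A) = 1.9744 bits
H(B) = 1.9832 bits

The distribution closer to uniform has higher entropy.
Answer: B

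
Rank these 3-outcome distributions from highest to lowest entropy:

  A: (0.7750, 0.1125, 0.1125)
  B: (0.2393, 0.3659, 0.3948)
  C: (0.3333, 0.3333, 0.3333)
C > B > A

Key insight: Entropy is maximized by uniform distributions and minimized by concentrated distributions.

- Uniform distributions have maximum entropy log₂(3) = 1.5850 bits
- The more "peaked" or concentrated a distribution, the lower its entropy

Entropies:
  H(A) = 0.9942 bits
  H(B) = 1.5538 bits
  H(C) = 1.5850 bits

Ranking: C > B > A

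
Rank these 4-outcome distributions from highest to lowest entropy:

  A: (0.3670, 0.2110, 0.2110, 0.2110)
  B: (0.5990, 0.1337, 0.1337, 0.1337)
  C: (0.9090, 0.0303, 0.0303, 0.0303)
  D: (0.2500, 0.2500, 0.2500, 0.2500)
D > A > B > C

Key insight: Entropy is maximized by uniform distributions and minimized by concentrated distributions.

Entropies:
  H(A) = 1.9516 bits
  H(B) = 1.6071 bits
  H(C) = 0.5840 bits
  H(D) = 2.0000 bits

Ranking: D > A > B > C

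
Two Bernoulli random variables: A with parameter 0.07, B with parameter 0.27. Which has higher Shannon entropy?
B

For binary distributions, entropy is maximized at p=0.5 and decreases as p moves toward 0 or 1.

H(A) = H(0.07) = 0.3659 bits
H(B) = H(0.27) = 0.8415 bits

Distribution B (p=0.27) is closer to uniform (p=0.5), so it has higher entropy.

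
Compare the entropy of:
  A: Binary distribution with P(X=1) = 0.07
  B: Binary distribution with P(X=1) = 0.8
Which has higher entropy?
B

For binary distributions, entropy is maximized at p=0.5 and decreases as p moves toward 0 or 1.

H(A) = H(0.07) = 0.3659 bits
H(B) = H(0.8) = 0.7219 bits

Distribution B (p=0.8) is closer to uniform (p=0.5), so it has higher entropy.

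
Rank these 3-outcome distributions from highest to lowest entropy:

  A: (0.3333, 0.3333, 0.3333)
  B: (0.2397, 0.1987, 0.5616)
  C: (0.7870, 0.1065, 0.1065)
A > B > C

Key insight: Entropy is maximized by uniform distributions and minimized by concentrated distributions.

- Uniform distributions have maximum entropy log₂(3) = 1.5850 bits
- The more "peaked" or concentrated a distribution, the lower its entropy

Entropies:
  H(A) = 1.5850 bits
  H(B) = 1.4246 bits
  H(C) = 0.9602 bits

Ranking: A > B > C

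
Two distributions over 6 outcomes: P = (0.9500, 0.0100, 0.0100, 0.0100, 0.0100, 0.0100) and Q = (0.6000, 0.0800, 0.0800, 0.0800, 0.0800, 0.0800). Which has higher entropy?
Q

P is highly concentrated on one outcome (95%), making it nearly deterministic. Q spreads its mass more evenly (max 60%). The more spread-out distribution has higher entropy: H(P) ≈ 0.402 bits, H(Q) ≈ 1.900 bits.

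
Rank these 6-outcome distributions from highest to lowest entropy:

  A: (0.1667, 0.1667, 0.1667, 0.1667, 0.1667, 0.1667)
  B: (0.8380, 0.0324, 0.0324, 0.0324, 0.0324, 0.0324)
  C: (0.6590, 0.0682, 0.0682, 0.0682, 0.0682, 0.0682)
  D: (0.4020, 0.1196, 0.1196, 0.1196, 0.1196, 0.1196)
A > D > C > B

Key insight: Entropy is maximized by uniform distributions and minimized by concentrated distributions.

Entropies:
  H(A) = 2.5850 bits
  H(B) = 1.0152 bits
  H(C) = 1.7175 bits
  H(D) = 2.3606 bits

Ranking: A > D > C > B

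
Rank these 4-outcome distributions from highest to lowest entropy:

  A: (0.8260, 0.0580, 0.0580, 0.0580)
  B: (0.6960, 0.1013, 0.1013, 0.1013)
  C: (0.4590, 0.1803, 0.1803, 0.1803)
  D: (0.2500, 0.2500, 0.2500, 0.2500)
D > C > B > A

Key insight: Entropy is maximized by uniform distributions and minimized by concentrated distributions.

Entropies:
  H(A) = 0.9426 bits
  H(B) = 1.3680 bits
  H(C) = 1.8526 bits
  H(D) = 2.0000 bits

Ranking: D > C > B > A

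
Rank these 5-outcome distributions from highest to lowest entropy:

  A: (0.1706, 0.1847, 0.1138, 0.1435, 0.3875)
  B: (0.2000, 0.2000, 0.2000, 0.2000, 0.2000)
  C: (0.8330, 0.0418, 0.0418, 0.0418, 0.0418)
B > A > C

Key insight: Entropy is maximized by uniform distributions and minimized by concentrated distributions.

- Uniform distributions have maximum entropy log₂(5) = 2.3219 bits
- The more "peaked" or concentrated a distribution, the lower its entropy

Entropies:
  H(A) = 2.1740 bits
  H(B) = 2.3219 bits
  H(C) = 0.9848 bits

Ranking: B > A > C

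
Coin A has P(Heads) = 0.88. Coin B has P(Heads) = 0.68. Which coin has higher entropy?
B

For binary distributions, entropy is maximized at p=0.5 and decreases as p moves toward 0 or 1.

H(A) = H(0.88) = 0.5294 bits
H(B) = H(0.68) = 0.9044 bits

Distribution B (p=0.68) is closer to uniform (p=0.5), so it has higher entropy.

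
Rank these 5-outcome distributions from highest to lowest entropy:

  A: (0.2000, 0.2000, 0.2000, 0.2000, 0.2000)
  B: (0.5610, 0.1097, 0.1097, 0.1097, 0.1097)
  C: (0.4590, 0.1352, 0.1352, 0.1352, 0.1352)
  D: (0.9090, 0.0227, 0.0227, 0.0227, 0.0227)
A > C > B > D

Key insight: Entropy is maximized by uniform distributions and minimized by concentrated distributions.

Entropies:
  H(A) = 2.3219 bits
  H(B) = 1.8672 bits
  H(C) = 2.0771 bits
  H(D) = 0.6218 bits

Ranking: A > C > B > D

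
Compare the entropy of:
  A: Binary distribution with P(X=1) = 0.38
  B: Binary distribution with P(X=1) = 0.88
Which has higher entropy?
A

For binary distributions, entropy is maximized at p=0.5 and decreases as p moves toward 0 or 1.

H(A) = H(0.38) = 0.9580 bits
H(B) = H(0.88) = 0.5294 bits

Distribution A (p=0.38) is closer to uniform (p=0.5), so it has higher entropy.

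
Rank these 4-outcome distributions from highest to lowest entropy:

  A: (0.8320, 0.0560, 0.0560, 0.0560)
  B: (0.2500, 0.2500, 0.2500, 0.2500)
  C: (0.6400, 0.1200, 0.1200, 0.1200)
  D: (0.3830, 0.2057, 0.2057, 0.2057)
B > D > C > A

Key insight: Entropy is maximized by uniform distributions and minimized by concentrated distributions.

Entropies:
  H(A) = 0.9194 bits
  H(B) = 2.0000 bits
  H(C) = 1.5133 bits
  H(D) = 1.9381 bits

Ranking: B > D > C > A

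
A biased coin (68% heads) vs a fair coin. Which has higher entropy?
Fair coin

The fair coin is uniform (p=0.5), maximizing binary entropy at 1 bit. The biased coin has H(0.68) ≈ 0.904 bits — its outcome is more predictable, so its entropy is lower.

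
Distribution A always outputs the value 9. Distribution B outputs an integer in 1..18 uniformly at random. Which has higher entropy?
B

A is deterministic, so H(A) = 0. B is uniform over 18 outcomes, so H(B) = log₂(18) = 4.170 bits. Any distribution with genuine randomness has higher entropy than a deterministic one.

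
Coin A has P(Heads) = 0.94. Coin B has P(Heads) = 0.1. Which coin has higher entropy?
B

For binary distributions, entropy is maximized at p=0.5 and decreases as p moves toward 0 or 1.

H(A) = H(0.94) = 0.3274 bits
H(B) = H(0.1) = 0.4690 bits

Distribution B (p=0.1) is closer to uniform (p=0.5), so it has higher entropy.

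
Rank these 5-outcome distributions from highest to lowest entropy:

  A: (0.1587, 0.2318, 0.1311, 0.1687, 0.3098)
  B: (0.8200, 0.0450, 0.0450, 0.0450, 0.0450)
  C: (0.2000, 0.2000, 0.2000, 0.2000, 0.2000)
C > A > B

Key insight: Entropy is maximized by uniform distributions and minimized by concentrated distributions.

- Uniform distributions have maximum entropy log₂(5) = 2.3219 bits
- The more "peaked" or concentrated a distribution, the lower its entropy

Entropies:
  H(A) = 2.2514 bits
  H(B) = 1.0401 bits
  H(C) = 2.3219 bits

Ranking: C > A > B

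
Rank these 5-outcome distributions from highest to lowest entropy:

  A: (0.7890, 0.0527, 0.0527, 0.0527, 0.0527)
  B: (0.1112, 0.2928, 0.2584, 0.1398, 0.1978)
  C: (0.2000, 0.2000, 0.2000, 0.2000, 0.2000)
C > B > A

Key insight: Entropy is maximized by uniform distributions and minimized by concentrated distributions.

- Uniform distributions have maximum entropy log₂(5) = 2.3219 bits
- The more "peaked" or concentrated a distribution, the lower its entropy

Entropies:
  H(A) = 1.1654 bits
  H(B) = 2.2350 bits
  H(C) = 2.3219 bits

Ranking: C > B > A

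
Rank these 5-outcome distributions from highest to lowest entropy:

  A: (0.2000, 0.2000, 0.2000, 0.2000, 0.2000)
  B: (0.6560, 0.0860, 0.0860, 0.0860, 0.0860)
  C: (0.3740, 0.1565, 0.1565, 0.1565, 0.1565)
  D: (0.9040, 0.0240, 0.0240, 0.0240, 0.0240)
A > C > B > D

Key insight: Entropy is maximized by uniform distributions and minimized by concentrated distributions.

Entropies:
  H(A) = 2.3219 bits
  H(B) = 1.6166 bits
  H(C) = 2.2057 bits
  H(D) = 0.6482 bits

Ranking: A > C > B > D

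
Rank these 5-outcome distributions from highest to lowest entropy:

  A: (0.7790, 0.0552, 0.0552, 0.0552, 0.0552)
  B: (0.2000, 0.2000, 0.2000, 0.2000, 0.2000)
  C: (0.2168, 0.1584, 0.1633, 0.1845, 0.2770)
B > C > A

Key insight: Entropy is maximized by uniform distributions and minimized by concentrated distributions.

- Uniform distributions have maximum entropy log₂(5) = 2.3219 bits
- The more "peaked" or concentrated a distribution, the lower its entropy

Entropies:
  H(A) = 1.2040 bits
  H(B) = 2.3219 bits
  H(C) = 2.2890 bits

Ranking: B > C > A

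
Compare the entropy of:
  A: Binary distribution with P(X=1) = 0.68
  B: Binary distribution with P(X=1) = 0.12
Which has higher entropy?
A

For binary distributions, entropy is maximized at p=0.5 and decreases as p moves toward 0 or 1.

H(A) = H(0.68) = 0.9044 bits
H(B) = H(0.12) = 0.5294 bits

Distribution A (p=0.68) is closer to uniform (p=0.5), so it has higher entropy.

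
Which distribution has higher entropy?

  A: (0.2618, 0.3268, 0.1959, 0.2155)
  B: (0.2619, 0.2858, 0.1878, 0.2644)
B

Both distributions are close to uniform, making this a harder comparison.

H(A) = 1.9714 bits
H(B) = 1.9833 bits

The distribution closer to uniform has higher entropy.
Answer: B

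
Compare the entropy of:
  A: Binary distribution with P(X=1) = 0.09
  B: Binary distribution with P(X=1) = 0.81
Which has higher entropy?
B

For binary distributions, entropy is maximized at p=0.5 and decreases as p moves toward 0 or 1.

H(A) = H(0.09) = 0.4365 bits
H(B) = H(0.81) = 0.7015 bits

Distribution B (p=0.81) is closer to uniform (p=0.5), so it has higher entropy.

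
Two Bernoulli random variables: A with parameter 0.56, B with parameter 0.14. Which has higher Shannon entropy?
A

For binary distributions, entropy is maximized at p=0.5 and decreases as p moves toward 0 or 1.

H(A) = H(0.56) = 0.9896 bits
H(B) = H(0.14) = 0.5842 bits

Distribution A (p=0.56) is closer to uniform (p=0.5), so it has higher entropy.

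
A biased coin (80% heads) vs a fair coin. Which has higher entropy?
Fair coin

The fair coin is uniform (p=0.5), maximizing binary entropy at 1 bit. The biased coin has H(0.80) ≈ 0.722 bits — its outcome is more predictable, so its entropy is lower.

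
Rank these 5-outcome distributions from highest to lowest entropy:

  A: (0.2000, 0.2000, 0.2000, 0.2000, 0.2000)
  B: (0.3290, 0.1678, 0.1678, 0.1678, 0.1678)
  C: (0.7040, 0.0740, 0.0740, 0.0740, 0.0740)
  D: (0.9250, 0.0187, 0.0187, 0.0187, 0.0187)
A > B > C > D

Key insight: Entropy is maximized by uniform distributions and minimized by concentrated distributions.

Entropies:
  H(A) = 2.3219 bits
  H(B) = 2.2559 bits
  H(C) = 1.4683 bits
  H(D) = 0.5343 bits

Ranking: A > B > C > D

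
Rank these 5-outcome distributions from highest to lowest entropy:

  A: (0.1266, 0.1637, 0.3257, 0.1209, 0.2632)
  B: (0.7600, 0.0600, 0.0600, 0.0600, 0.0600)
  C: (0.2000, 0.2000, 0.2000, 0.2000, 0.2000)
C > A > B

Key insight: Entropy is maximized by uniform distributions and minimized by concentrated distributions.

- Uniform distributions have maximum entropy log₂(5) = 2.3219 bits
- The more "peaked" or concentrated a distribution, the lower its entropy

Entropies:
  H(A) = 2.2072 bits
  H(B) = 1.2750 bits
  H(C) = 2.3219 bits

Ranking: C > A > B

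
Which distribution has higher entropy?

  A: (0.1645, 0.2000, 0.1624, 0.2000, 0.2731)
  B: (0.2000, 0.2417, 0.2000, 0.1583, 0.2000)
B

Both distributions are close to uniform, making this a harder comparison.

H(A) = 2.2944 bits
H(B) = 2.3093 bits

The distribution closer to uniform has higher entropy.
Answer: B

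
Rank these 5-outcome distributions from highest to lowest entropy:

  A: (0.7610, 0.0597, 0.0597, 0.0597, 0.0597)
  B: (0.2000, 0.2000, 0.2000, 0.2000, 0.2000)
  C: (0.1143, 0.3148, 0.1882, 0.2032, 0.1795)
B > C > A

Key insight: Entropy is maximized by uniform distributions and minimized by concentrated distributions.

- Uniform distributions have maximum entropy log₂(5) = 2.3219 bits
- The more "peaked" or concentrated a distribution, the lower its entropy

Entropies:
  H(A) = 1.2714 bits
  H(B) = 2.3219 bits
  H(C) = 2.2480 bits

Ranking: B > C > A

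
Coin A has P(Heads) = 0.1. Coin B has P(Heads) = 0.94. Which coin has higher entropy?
A

For binary distributions, entropy is maximized at p=0.5 and decreases as p moves toward 0 or 1.

H(A) = H(0.1) = 0.4690 bits
H(B) = H(0.94) = 0.3274 bits

Distribution A (p=0.1) is closer to uniform (p=0.5), so it has higher entropy.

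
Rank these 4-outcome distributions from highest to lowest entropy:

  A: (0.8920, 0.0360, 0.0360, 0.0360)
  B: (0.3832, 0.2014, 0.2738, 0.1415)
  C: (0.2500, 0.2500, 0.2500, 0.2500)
C > B > A

Key insight: Entropy is maximized by uniform distributions and minimized by concentrated distributions.

- Uniform distributions have maximum entropy log₂(4) = 2.0000 bits
- The more "peaked" or concentrated a distribution, the lower its entropy

Entropies:
  H(A) = 0.6650 bits
  H(B) = 1.9068 bits
  H(C) = 2.0000 bits

Ranking: C > B > A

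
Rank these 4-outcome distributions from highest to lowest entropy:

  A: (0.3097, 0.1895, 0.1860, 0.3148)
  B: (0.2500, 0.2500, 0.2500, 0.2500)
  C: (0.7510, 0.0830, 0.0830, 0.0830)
B > A > C

Key insight: Entropy is maximized by uniform distributions and minimized by concentrated distributions.

- Uniform distributions have maximum entropy log₂(4) = 2.0000 bits
- The more "peaked" or concentrated a distribution, the lower its entropy

Entropies:
  H(A) = 1.9547 bits
  H(B) = 2.0000 bits
  H(C) = 1.2043 bits

Ranking: B > A > C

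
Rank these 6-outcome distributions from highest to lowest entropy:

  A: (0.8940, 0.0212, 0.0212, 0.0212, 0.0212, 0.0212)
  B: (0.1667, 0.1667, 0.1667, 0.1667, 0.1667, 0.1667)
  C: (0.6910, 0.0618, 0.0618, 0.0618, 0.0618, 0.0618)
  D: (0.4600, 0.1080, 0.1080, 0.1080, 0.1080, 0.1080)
B > D > C > A

Key insight: Entropy is maximized by uniform distributions and minimized by concentrated distributions.

Entropies:
  H(A) = 0.7339 bits
  H(B) = 2.5850 bits
  H(C) = 1.6095 bits
  H(D) = 2.2492 bits

Ranking: B > D > C > A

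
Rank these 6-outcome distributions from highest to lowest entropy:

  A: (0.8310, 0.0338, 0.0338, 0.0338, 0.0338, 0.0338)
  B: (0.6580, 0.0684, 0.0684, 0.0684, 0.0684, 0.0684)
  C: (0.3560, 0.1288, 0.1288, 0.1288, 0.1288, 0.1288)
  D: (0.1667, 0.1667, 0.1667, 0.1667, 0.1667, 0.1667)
D > C > B > A

Key insight: Entropy is maximized by uniform distributions and minimized by concentrated distributions.

Entropies:
  H(A) = 1.0478 bits
  H(B) = 1.7208 bits
  H(C) = 2.4346 bits
  H(D) = 2.5850 bits

Ranking: D > C > B > A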